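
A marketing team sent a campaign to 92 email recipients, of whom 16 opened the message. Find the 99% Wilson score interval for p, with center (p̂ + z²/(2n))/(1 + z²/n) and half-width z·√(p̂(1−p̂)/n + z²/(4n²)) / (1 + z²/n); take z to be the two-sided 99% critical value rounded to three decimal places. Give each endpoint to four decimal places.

Here p̂ = 16/92 = 0.17391 and z = 2.576 (z² = 6.635776).
1 + z²/n = 1.072128.
Adjusted center: (0.17391 + z²/(2n))/1.072128 = 0.19585.
Radicand: p̂(1−p̂)/n + z²/(4n²) = 0.001561601 + 0.000196000 = 0.001757601.
Half-width = z·√(radicand)/denom = 2.576·0.041924/1.072128 = 0.10073.
CI: 0.19585 ± 0.10073 = (0.0951, 0.2966).

(0.0951, 0.2966)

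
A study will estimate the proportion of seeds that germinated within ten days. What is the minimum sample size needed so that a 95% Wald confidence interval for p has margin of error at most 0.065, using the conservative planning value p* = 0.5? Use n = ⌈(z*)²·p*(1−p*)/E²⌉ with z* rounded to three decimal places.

For 95% confidence, z* = 1.960.
p*(1−p*) = 0.2500.
(z*)²·p*(1−p*)/E² = 3.841600·0.2500/0.004225 = 227.314.
⌈227.314⌉ = 228.

n = 228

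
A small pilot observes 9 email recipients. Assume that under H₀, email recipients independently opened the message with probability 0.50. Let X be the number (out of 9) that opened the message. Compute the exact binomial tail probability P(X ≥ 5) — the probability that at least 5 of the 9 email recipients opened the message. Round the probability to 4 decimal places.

X ~ Binomial(n=9, p=0.50).
P(X ≥ 5) = Σ_{j=5}^{9} C(9,j)·0.50^j·0.50^{9−j}.
= 0.246094 + 0.164062 + 0.070312 + 0.017578 + 0.001953 = 0.5000.

P = 0.5000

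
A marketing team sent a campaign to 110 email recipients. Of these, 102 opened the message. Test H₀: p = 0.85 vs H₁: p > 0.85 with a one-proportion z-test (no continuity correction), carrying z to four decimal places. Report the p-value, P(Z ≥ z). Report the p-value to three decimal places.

Sample proportion p̂ = 102/110 = 0.92727.
SE₀ = √(0.85·0.15/110) = 0.034045.
Test statistic (full precision, shown to 4 dp): z = (102/110 − 0.85)/SE₀ ≈ 2.2697.
From the standard normal, P(Z ≥ z) = 0.012.

p-value = 0.012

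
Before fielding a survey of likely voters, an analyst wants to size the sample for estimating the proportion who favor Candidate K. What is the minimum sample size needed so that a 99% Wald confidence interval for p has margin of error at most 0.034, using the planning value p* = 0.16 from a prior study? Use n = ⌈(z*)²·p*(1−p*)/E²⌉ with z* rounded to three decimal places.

n = 772

The 99% critical value is z* = 2.576.
p*(1−p*) = 0.16·0.84 = 0.1344.
Required n before rounding: 6.635776 × 0.1344 / 0.034² = 771.495.
⌈771.495⌉ = 772.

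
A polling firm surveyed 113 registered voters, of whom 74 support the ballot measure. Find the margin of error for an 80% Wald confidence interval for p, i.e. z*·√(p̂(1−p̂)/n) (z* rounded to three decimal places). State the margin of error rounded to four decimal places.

With x = 74 successes in n = 113, p̂ = 0.65487.
Standard error of p̂: √(0.226016/113) = √0.002000143 = 0.044723.
For 80% confidence, z* = 1.282.
So ME = 0.0573.

ME = 0.0573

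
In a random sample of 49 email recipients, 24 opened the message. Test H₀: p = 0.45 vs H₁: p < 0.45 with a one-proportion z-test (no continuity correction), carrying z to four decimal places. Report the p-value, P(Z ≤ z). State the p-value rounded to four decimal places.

p-value = 0.7122

p̂ = 24/49 = 0.48980.
Under H₀, SE = √(p₀(1−p₀)/n) = √(0.45·0.55/49) = √0.005051020 = 0.071071.
Test statistic (full precision, shown to 4 dp): z = (24/49 − 0.45)/SE₀ ≈ 0.5599.
From the standard normal, P(Z ≤ z) = 0.7122.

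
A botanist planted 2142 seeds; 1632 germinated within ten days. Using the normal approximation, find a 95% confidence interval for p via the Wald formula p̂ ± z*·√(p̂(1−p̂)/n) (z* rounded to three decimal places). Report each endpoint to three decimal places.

(0.744, 0.780)

With x = 1632 successes in n = 2142, p̂ = 0.76190.
SE = √(p̂(1−p̂)/n) = √(0.181406/2142) = 0.009203.
For 95% confidence, z* = 1.960.
Margin of error: 1.960 × 0.009203 = 0.01804.
So the interval runs from 0.744 to 0.780.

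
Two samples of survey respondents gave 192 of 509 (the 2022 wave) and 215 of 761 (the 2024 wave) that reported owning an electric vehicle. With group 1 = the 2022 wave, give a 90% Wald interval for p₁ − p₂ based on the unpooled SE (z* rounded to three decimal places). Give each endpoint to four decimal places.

(0.0503, 0.1391)

p̂₁ = 192/509 = 0.37721, p̂₂ = 215/761 = 0.28252; p̂₁ − p̂₂ = 0.09469.
SE = √(0.000461538 + 0.000266365) = √0.000727903 = 0.026980.
The 90% critical value is z* = 1.645. Margin = 1.645·0.026980 = 0.04438.
Interval: 0.09469 ± 0.04438 → (0.0503, 0.1391).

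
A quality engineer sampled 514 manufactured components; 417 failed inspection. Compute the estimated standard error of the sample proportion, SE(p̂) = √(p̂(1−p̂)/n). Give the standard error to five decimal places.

SE = 0.01726

Sample proportion p̂ = 417/514 = 0.81128.
p̂(1−p̂) = 0.153105.
SE = √(0.153105/514) = 0.01726.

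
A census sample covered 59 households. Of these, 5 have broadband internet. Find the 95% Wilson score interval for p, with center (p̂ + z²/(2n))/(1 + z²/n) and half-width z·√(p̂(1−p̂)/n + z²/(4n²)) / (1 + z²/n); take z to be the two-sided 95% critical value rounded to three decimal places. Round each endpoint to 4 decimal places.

Here p̂ = 5/59 = 0.08475 and z = 1.960 (z² = 3.841600).
1 + z²/n = 1.065112.
Adjusted center: (0.08475 + z²/(2n))/1.065112 = 0.11013.
Radicand: p̂(1−p̂)/n + z²/(4n²) = 0.001314643 + 0.000275898 = 0.001590541.
Half-width = 1.960·√0.001590541/1.065112 = 0.07339.
CI: 0.11013 ± 0.07339 = (0.0367, 0.1835).

(0.0367, 0.1835)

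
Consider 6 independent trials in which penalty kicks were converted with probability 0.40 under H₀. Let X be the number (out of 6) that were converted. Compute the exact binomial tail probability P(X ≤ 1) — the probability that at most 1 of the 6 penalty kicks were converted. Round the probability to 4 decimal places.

X ~ Binomial(n=6, p=0.40).
P(X ≤ 1) = C(6,0)·0.40^0·0.60^6 + C(6,1)·0.40^1·0.60^5.
= 0.046656 + 0.186624 = 0.2333.

P = 0.2333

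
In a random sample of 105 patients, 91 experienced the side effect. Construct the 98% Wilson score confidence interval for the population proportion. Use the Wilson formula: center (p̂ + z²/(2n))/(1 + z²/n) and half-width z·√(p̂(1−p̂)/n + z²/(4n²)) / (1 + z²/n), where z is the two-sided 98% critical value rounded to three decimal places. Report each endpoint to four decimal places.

(0.7713, 0.9261)

Here p̂ = 91/105 = 0.86667 and z = 2.326 (z² = 5.410276).
1 + z²/n = 1.051526.
Adjusted center: (0.86667 + z²/(2n))/1.051526 = 0.84870.
Radicand: p̂(1−p̂)/n + z²/(4n²) = 0.001100529 + 0.000122682 = 0.001223211.
Half-width = z·√(radicand)/denom = 2.326·0.034974/1.051526 = 0.07736.
Interval: 0.84870 ± 0.07736 → (0.7713, 0.9261).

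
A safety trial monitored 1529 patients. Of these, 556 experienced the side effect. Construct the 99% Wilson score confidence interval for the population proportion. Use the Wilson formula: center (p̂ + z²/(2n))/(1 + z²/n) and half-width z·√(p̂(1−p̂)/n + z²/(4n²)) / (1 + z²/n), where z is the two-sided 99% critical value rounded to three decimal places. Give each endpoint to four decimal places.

p̂ = 556/1529 = 0.36364; z = 2.576, so z² = 6.635776.
Denominator 1 + z²/n = 1 + 6.635776/1529 = 1.004340.
Center = (0.36364 + 0.002170)/1.004340 = 0.36423.
Radicand: p̂(1−p̂)/n + z²/(4n²) = 0.000151344 + 0.000000710 = 0.000152054.
Half-width = 2.576·√0.000152054/1.004340 = 0.03163.
So the interval runs from 0.3326 to 0.3959.

(0.3326, 0.3959)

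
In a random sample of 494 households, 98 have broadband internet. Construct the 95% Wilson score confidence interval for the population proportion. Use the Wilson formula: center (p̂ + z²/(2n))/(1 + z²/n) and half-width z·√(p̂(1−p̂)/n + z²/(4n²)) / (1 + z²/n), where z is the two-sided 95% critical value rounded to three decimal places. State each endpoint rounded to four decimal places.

p̂ = 98/494 = 0.19838; z = 1.960, so z² = 3.841600.
Denominator 1 + z²/n = 1 + 3.841600/494 = 1.007777.
Adjusted center: (0.19838 + z²/(2n))/1.007777 = 0.20071.
Radicand: p̂(1−p̂)/n + z²/(4n²) = 0.000321914 + 0.000003935 = 0.000325849.
Half-width = 1.960·√0.000325849/1.007777 = 0.03511.
So the interval runs from 0.1656 to 0.2358.

(0.1656, 0.2358)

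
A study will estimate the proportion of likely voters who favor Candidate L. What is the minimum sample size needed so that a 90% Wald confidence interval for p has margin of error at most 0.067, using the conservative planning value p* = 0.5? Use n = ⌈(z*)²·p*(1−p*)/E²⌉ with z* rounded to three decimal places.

The 90% critical value is z* = 1.645.
p*(1−p*) = 0.50·0.50 = 0.2500.
Required n before rounding: 2.706025 × 0.2500 / 0.067² = 150.703.
⌈150.703⌉ = 151.

n = 151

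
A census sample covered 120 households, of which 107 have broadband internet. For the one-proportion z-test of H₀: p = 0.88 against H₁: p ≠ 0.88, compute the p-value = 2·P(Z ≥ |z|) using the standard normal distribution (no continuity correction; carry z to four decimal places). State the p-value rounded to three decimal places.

The sample proportion is 107/120 = 0.89167.
SE₀ = √(0.88·0.12/120) = 0.029665.
Test statistic (full precision, shown to 4 dp): z = (107/120 − 0.88)/SE₀ ≈ 0.3933.
p-value = 2·P(Z ≥ |z|) with z = 0.3933 → 0.694.

p-value = 0.694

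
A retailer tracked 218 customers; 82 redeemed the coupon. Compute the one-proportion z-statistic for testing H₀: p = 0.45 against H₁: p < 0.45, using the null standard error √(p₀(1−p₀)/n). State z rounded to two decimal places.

p̂ = 82/218 = 0.37615.
Null standard error: √(0.45·0.55/218) = √0.001135321 = 0.033695.
z = (p̂ − p₀)/SE = (0.37615 − 0.45)/0.033695 = -2.19.

z = -2.19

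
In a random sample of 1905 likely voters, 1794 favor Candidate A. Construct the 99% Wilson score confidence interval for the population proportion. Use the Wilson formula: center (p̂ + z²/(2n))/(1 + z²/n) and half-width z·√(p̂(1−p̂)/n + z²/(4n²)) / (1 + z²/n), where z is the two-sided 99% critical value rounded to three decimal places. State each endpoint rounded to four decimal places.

(0.9263, 0.9541)

p̂ = 1794/1905 = 0.94173; z = 2.576, so z² = 6.635776.
Denominator 1 + z²/n = 1 + 6.635776/1905 = 1.003483.
Adjusted center: (0.94173 + z²/(2n))/1.003483 = 0.94020.
Radicand: p̂(1−p̂)/n + z²/(4n²) = 0.000028805 + 0.000000457 = 0.000029262.
Half-width = z·√(radicand)/denom = 2.576·0.005409/1.003483 = 0.01389.
CI: 0.94020 ± 0.01389 = (0.9263, 0.9541).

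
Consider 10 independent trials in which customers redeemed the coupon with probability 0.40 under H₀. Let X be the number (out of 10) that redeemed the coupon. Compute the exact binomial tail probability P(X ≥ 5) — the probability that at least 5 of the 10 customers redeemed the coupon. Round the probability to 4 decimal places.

X ~ Binomial(n=10, p=0.40).
P(X ≥ 5) = Σ_{j=5}^{10} C(10,j)·0.40^j·0.60^{10−j}.
= 0.200658 + 0.111477 + 0.042467 + 0.010617 + 0.001573 + 0.000105 = 0.3669.

P = 0.3669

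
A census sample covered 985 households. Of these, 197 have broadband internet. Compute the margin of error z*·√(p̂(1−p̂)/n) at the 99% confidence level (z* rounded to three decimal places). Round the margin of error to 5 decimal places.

p̂ = 197/985 = 0.20000.
SE = √(p̂(1−p̂)/n) = √(0.160000/985) = 0.012745.
For 99% confidence, z* = 2.576.
ME = 2.576·0.012745 = 0.03283.

ME = 0.03283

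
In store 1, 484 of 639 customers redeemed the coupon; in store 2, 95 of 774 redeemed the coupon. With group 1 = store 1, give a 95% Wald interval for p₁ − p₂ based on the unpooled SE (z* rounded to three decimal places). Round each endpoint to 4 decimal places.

p̂₁ = 484/639 = 0.75743, p̂₂ = 95/774 = 0.12274; p̂₁ − p̂₂ = 0.63469.
SE = √(0.000287524 + 0.000139114) = √0.000426638 = 0.020655.
The 95% critical value is z* = 1.960. Margin = 1.960·0.020655 = 0.04048.
So the interval runs from 0.5942 to 0.6752.

(0.5942, 0.6752)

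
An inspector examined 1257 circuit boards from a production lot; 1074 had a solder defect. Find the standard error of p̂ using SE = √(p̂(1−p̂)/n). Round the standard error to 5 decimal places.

SE = 0.00995

Sample proportion p̂ = 1074/1257 = 0.85442.
p̂(1−p̂) = 0.85442·0.14558 = 0.124386.
Dividing by n and taking the root: √0.000098955 = 0.00995.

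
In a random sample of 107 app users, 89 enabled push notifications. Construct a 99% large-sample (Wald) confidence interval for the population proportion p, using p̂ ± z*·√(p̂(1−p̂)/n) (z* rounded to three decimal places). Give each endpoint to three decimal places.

The sample proportion is 89/107 = 0.83178.
Standard error of p̂: √(0.139925/107) = √0.001307709 = 0.036162.
For 99% confidence, z* = 2.576.
Margin = 2.576·0.036162 = 0.09315.
CI: 0.83178 ± 0.09315 = (0.739, 0.925).

(0.739, 0.925)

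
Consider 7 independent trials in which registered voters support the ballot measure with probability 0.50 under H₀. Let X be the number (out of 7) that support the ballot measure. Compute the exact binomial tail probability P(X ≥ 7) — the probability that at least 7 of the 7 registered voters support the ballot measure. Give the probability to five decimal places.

P = 0.00781

X ~ Binomial(n=7, p=0.50).
P(X ≥ 7) = C(7,7)·0.50^7·0.50^0.
= 0.007812 = 0.00781.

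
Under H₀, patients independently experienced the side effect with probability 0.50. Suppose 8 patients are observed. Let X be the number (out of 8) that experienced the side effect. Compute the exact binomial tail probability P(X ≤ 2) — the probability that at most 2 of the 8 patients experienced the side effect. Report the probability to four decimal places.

X is binomial with n = 8 and p = 0.50.
P(X ≤ 2) = C(8,0)·0.50^0·0.50^8 + C(8,1)·0.50^1·0.50^7 + C(8,2)·0.50^2·0.50^6.
= 0.003906 + 0.031250 + 0.109375 = 0.1445.

P = 0.1445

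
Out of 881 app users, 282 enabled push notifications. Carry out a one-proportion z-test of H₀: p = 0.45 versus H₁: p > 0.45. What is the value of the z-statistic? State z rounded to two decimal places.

With x = 282 successes in n = 881, p̂ = 0.32009.
Null standard error: √(0.45·0.55/881) = √0.000280931 = 0.016761.
Test statistic: z = -0.12991/0.016761 = -7.75.

z = -7.75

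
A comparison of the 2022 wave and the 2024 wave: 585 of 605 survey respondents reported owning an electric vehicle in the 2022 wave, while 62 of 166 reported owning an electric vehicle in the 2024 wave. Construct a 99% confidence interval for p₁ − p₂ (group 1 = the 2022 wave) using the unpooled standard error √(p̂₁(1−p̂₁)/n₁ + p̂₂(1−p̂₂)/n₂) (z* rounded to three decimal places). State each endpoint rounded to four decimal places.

(0.4949, 0.6920)

p̂₁ = 0.96694, p̂₂ = 0.37349, so the observed difference is 0.59345.
Unpooled SE = √(p̂₁(1−p̂₁)/n₁ + p̂₂(1−p̂₂)/n₂) = √(0.000052835 + 0.001409616) = 0.038242.
The 99% critical value is z* = 2.576. Margin = 2.576·0.038242 = 0.09851.
Interval: 0.59345 ± 0.09851 → (0.4949, 0.6920).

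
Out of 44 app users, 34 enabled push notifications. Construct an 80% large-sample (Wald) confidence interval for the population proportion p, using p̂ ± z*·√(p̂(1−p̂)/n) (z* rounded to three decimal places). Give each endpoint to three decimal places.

(0.692, 0.854)

p̂ = 34/44 = 0.77273.
Standard error of p̂: √(0.175620/44) = √0.003991360 = 0.063177.
z* = 1.282 at the 80% level.
Margin of error: 1.282 × 0.063177 = 0.08099.
CI: 0.77273 ± 0.08099 = (0.692, 0.854).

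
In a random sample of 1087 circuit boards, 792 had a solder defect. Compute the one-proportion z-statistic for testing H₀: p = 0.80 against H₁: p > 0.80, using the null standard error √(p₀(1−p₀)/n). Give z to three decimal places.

The sample proportion is 792/1087 = 0.72861.
SE₀ = √(0.80·0.20/1087) = 0.012132.
z = (p̂ − p₀)/SE = (0.72861 − 0.80)/0.012132 = -5.884.

z = -5.884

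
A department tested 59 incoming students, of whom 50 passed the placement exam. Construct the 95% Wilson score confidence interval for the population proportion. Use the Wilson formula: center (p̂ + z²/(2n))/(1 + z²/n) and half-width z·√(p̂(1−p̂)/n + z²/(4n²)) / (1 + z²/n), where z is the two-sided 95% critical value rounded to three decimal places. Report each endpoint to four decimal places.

(0.7348, 0.9176)

Here p̂ = 50/59 = 0.84746 and z = 1.960 (z² = 3.841600).
Denominator 1 + z²/n = 1 + 3.841600/59 = 1.065112.
Adjusted center: (0.84746 + z²/(2n))/1.065112 = 0.82622.
Radicand: p̂(1−p̂)/n + z²/(4n²) = 0.002191071 + 0.000275898 = 0.002466969.
Half-width = z·√(radicand)/denom = 1.960·0.049669/1.065112 = 0.09140.
CI: 0.82622 ± 0.09140 = (0.7348, 0.9176).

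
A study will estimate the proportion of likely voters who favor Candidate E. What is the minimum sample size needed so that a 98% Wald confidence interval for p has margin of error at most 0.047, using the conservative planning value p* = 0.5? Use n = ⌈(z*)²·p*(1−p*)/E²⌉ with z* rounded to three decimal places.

n = 613

The 98% critical value is z* = 2.326.
p*(1−p*) = 0.2500.
Required n before rounding: 5.410276 × 0.2500 / 0.047² = 612.299.
Rounding up, n = 613.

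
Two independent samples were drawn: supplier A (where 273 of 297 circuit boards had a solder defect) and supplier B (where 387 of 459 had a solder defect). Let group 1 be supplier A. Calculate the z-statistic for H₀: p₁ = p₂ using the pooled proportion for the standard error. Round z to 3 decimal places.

z = 3.067

p̂₁ = 273/297 = 0.91919, p̂₂ = 387/459 = 0.84314.
Pooled p̂ = (273+387)/(297+459) = 660/756 = 0.87302.
Pooled SE = √[0.1108592·0.00554565] ≈ 0.024795.
z = 0.07605/0.024795 = 3.067.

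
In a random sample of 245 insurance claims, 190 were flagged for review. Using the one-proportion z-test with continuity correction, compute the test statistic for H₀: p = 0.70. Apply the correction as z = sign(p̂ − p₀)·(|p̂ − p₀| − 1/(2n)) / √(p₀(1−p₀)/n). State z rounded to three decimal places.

z = 2.509

The sample proportion is 190/245 = 0.77551. p̂ − p₀ = 0.075510.
1/(2n) = 0.002041.
Corrected numerator: |0.075510| − 0.002041 = 0.073469.
Under H₀, SE = √(p₀(1−p₀)/n) = √(0.70·0.30/245) = √0.000857143 = 0.029277.
z = +0.073469/0.029277 = 2.509.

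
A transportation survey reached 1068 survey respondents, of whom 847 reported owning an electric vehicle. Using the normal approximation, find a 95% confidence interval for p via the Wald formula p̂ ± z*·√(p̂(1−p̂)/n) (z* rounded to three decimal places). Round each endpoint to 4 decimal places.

(0.7688, 0.8174)

Sample proportion p̂ = 847/1068 = 0.79307.
Standard error of p̂: √(0.164109/1068) = √0.000153660 = 0.012396.
For 95% confidence, z* = 1.960.
Margin of error: 1.960 × 0.012396 = 0.02430.
Interval: 0.79307 ± 0.02430 → (0.7688, 0.8174).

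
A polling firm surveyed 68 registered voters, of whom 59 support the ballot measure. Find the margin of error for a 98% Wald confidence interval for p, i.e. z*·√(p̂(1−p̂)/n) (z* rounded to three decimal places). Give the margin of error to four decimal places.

Sample proportion p̂ = 59/68 = 0.86765.
SE(p̂) = √(0.86765·0.13235/68) = 0.041095.
The 98% critical value is z* = 2.326.
Margin of error = z*·SE = 2.326 × 0.041095 = 0.0956.

ME = 0.0956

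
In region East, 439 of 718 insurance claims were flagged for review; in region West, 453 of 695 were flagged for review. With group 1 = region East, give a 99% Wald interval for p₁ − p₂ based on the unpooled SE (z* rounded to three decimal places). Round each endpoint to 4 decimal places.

(-0.1064, 0.0257)

p̂₁ = 0.61142, p̂₂ = 0.65180, so the observed difference is -0.04038.
SE = √(0.000330899 + 0.000326557) = √0.000657456 = 0.025641.
z* = 2.576 at the 99% level. Margin = 2.576·0.025641 = 0.06605.
Interval: -0.04038 ± 0.06605 → (-0.1064, 0.0257).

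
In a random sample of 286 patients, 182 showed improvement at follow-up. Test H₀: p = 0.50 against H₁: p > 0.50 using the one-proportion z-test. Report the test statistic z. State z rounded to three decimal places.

With x = 182 successes in n = 286, p̂ = 0.63636.
Under H₀, SE = √(p₀(1−p₀)/n) = √(0.50·0.50/286) = √0.000874126 = 0.029566.
z = (0.63636 − 0.50)/0.029566 = 0.13636/0.029566 = 4.612.

z = 4.612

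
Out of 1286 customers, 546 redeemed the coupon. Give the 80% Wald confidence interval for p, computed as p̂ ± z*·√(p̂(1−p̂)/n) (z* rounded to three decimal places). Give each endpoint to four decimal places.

The sample proportion is 546/1286 = 0.42457.
Standard error of p̂: √(0.244311/1286) = √0.000189977 = 0.013783.
z* = 1.282 at the 80% level.
Margin of error: 1.282 × 0.013783 = 0.01767.
CI: 0.42457 ± 0.01767 = (0.4069, 0.4422).

(0.4069, 0.4422)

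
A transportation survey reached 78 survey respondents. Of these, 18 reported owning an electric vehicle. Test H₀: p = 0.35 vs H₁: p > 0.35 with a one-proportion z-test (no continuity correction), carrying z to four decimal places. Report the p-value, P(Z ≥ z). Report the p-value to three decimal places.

p-value = 0.986

The sample proportion is 18/78 = 0.23077.
Under H₀, SE = √(p₀(1−p₀)/n) = √(0.35·0.65/78) = √0.002916667 = 0.054006.
z = (p̂ − p₀)/SE = (18/78 − 0.35)/0.054006 ≈ -2.2077.
p-value = P(Z ≥ z) with z = -2.2077 → 0.986.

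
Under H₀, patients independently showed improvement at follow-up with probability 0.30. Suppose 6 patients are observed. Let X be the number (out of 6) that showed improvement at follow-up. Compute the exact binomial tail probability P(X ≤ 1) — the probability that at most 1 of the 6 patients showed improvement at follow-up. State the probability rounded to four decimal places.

X ~ Binomial(n=6, p=0.30).
P(X ≤ 1) = C(6,0)·0.30^0·0.70^6 + C(6,1)·0.30^1·0.70^5.
= 0.117649 + 0.302526 = 0.4202.

P = 0.4202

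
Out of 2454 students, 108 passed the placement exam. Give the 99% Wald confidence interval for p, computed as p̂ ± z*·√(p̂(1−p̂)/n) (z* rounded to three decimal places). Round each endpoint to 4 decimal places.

The sample proportion is 108/2454 = 0.04401.
SE(p̂) = √(0.04401·0.95599/2454) = 0.004141.
For 99% confidence, z* = 2.576.
Margin = 2.576·0.004141 = 0.01067.
Interval: 0.04401 ± 0.01067 → (0.0333, 0.0547).

(0.0333, 0.0547)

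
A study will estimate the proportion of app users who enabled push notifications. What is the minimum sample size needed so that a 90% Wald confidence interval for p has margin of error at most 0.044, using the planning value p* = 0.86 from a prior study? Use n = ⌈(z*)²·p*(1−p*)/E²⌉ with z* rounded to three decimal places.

n = 169

z* = 1.645 at the 90% level.
p*(1−p*) = 0.1204.
Required n before rounding: 2.706025 × 0.1204 / 0.044² = 168.288.
Rounding up, n = 169.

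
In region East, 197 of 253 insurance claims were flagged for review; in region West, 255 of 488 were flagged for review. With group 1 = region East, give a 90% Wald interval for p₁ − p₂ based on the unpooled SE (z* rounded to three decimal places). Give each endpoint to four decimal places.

(0.1993, 0.3129)

p̂₁ = 197/253 = 0.77866, p̂₂ = 255/488 = 0.52254; p̂₁ − p̂₂ = 0.25612.
Unpooled SE = √(p̂₁(1−p̂₁)/n₁ + p̂₂(1−p̂₂)/n₂) = √(0.000681228 + 0.000511254) = 0.034532.
z* = 1.645 at the 90% level. Margin of error = 0.05681.
Interval: 0.25612 ± 0.05681 → (0.1993, 0.3129).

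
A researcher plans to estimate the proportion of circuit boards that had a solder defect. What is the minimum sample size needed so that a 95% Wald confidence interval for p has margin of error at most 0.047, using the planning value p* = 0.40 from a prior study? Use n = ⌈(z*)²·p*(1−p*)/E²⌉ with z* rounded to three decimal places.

For 95% confidence, z* = 1.960.
p*(1−p*) = 0.2400.
Required n before rounding: 3.841600 × 0.2400 / 0.047² = 417.376.
⌈417.376⌉ = 418.

n = 418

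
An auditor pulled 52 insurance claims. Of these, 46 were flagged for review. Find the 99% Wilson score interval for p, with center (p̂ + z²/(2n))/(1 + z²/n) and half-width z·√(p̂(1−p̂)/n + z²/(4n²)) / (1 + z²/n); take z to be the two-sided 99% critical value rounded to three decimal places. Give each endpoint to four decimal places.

(0.7251, 0.9570)

p̂ = 46/52 = 0.88462; z = 2.576, so z² = 6.635776.
Denominator 1 + z²/n = 1 + 6.635776/52 = 1.127611.
Adjusted center: (0.88462 + z²/(2n))/1.127611 = 0.84109.
Radicand: p̂(1−p̂)/n + z²/(4n²) = 0.001962904 + 0.000613515 = 0.002576419.
Half-width = 2.576·√0.002576419/1.127611 = 0.11596.
Interval: 0.84109 ± 0.11596 → (0.7251, 0.9570).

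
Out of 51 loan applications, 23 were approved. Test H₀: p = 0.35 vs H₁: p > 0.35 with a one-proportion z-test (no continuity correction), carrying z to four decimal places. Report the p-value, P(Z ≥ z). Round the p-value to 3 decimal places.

p-value = 0.065

Sample proportion p̂ = 23/51 = 0.45098.
Null standard error: √(0.35·0.65/51) = √0.004460784 = 0.066789.
z = (p̂ − p₀)/SE = (23/51 − 0.35)/0.066789 ≈ 1.5119.
p-value = P(Z ≥ z) with z = 1.5119 → 0.065.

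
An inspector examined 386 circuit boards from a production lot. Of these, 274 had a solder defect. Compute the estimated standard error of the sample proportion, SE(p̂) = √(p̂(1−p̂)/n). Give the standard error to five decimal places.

SE = 0.02310

Sample proportion p̂ = 274/386 = 0.70984.
p̂(1−p̂) = 0.205967.
SE = √(0.205967/386) = √0.000533593 = 0.02310.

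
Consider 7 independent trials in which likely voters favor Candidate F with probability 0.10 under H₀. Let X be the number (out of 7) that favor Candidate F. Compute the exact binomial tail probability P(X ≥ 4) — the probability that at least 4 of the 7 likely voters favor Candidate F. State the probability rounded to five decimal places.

X is binomial with n = 7 and p = 0.10.
P(X ≥ 4) = C(7,4)·0.10^4·0.90^3 + C(7,5)·0.10^5·0.90^2 + C(7,6)·0.10^6·0.90^1 + C(7,7)·0.10^7·0.90^0.
= 0.002552 + 0.000170 + 0.000006 + 0.000000 = 0.00273.

P = 0.00273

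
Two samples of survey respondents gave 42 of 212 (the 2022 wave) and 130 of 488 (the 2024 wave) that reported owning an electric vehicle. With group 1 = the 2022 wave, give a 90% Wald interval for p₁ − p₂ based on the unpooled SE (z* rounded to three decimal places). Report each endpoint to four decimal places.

p̂₁ = 42/212 = 0.19811, p̂₂ = 130/488 = 0.26639; p̂₁ − p̂₂ = -0.06828.
SE = √(0.000749360 + 0.000400467) = √0.001149827 = 0.033909.
For 90% confidence, z* = 1.645. Margin = 1.645·0.033909 = 0.05578.
CI: -0.06828 ± 0.05578 = (-0.1241, -0.0125).

(-0.1241, -0.0125)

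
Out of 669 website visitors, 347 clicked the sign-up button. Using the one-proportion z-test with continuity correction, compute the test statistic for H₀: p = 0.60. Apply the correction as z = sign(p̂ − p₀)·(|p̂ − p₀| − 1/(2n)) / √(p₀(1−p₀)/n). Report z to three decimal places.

p̂ = 347/669 = 0.51868. p̂ − p₀ = -0.081315.
1/(2n) = 0.000747.
Corrected numerator: |-0.081315| − 0.000747 = 0.080568.
SE₀ = √(0.60·0.40/669) = 0.018941.
z = (−)0.080568/0.018941 = -4.254.

z = -4.254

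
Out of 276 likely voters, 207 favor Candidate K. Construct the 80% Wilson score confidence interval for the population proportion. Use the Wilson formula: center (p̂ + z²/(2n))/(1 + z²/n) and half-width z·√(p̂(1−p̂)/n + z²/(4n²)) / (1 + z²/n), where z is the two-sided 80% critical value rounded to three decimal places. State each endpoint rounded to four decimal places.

(0.7152, 0.7819)

p̂ = 207/276 = 0.75000; z = 1.282, so z² = 1.643524.
1 + z²/n = 1.005955.
Adjusted center: (0.75000 + z²/(2n))/1.005955 = 0.74852.
Radicand: p̂(1−p̂)/n + z²/(4n²) = 0.000679348 + 0.000005394 = 0.000684742.
Half-width = 1.282·√0.000684742/1.005955 = 0.03335.
So the interval runs from 0.7152 to 0.7819.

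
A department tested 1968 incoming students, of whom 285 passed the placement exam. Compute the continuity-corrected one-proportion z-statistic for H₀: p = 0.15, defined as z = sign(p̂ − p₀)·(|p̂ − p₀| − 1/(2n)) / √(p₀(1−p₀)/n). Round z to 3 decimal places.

z = -0.612

Sample proportion p̂ = 285/1968 = 0.14482. p̂ − p₀ = -0.005183.
1/(2n) = 0.000254.
Corrected numerator: |-0.005183| − 0.000254 = 0.004929.
SE₀ = √(0.15·0.85/1968) = 0.008049.
z = −0.004929/0.008049 = -0.612.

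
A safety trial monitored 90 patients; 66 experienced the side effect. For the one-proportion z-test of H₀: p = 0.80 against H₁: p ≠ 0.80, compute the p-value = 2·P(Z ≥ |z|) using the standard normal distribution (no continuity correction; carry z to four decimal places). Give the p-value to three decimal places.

p-value = 0.114

Sample proportion p̂ = 66/90 = 0.73333.
Null standard error: √(0.80·0.20/90) = √0.001777778 = 0.042164.
z = (p̂ − p₀)/SE = (66/90 − 0.80)/0.042164 ≈ -1.5811.
From the standard normal, 2·P(Z ≥ |z|) = 0.114.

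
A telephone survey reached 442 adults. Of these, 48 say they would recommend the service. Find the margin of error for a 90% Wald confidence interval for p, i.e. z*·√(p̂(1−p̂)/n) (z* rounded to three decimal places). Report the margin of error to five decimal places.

The sample proportion is 48/442 = 0.10860.
SE = √(p̂(1−p̂)/n) = √(0.096804/442) = 0.014799.
The 90% critical value is z* = 1.645.
Margin of error = z*·SE = 1.645 × 0.014799 = 0.02434.

ME = 0.02434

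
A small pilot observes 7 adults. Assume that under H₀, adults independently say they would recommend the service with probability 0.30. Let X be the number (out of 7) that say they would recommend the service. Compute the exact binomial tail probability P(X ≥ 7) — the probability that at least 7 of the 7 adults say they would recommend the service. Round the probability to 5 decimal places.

P = 0.00022

X ~ Binomial(n=7, p=0.30).
P(X ≥ 7) = C(7,7)·0.30^7·0.70^0.
= 0.000219 = 0.00022.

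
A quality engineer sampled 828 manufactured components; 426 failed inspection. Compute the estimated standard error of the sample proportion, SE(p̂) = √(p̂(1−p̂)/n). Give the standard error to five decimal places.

SE = 0.01737

Sample proportion p̂ = 426/828 = 0.51449.
p̂(1−p̂) = 0.249790.
Dividing by n and taking the root: √0.000301679 = 0.01737.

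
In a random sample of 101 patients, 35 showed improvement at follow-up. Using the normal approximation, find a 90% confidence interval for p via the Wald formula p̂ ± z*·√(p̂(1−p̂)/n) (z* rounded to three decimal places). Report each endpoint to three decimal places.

Sample proportion p̂ = 35/101 = 0.34653.
Standard error of p̂: √(0.226448/101) = √0.002242063 = 0.047350.
z* = 1.645 at the 90% level.
Margin of error: 1.645 × 0.047350 = 0.07789.
Interval: 0.34653 ± 0.07789 → (0.269, 0.424).

(0.269, 0.424)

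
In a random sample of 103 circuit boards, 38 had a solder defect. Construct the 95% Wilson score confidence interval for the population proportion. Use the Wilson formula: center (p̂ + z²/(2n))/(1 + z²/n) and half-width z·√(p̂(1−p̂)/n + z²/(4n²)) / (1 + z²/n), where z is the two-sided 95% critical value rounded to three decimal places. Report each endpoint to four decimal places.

(0.2820, 0.4653)

p̂ = 38/103 = 0.36893; z = 1.960, so z² = 3.841600.
1 + z²/n = 1.037297.
Center = (0.36893 + 0.018649)/1.037297 = 0.37364.
Radicand: p̂(1−p̂)/n + z²/(4n²) = 0.002260400 + 0.000090527 = 0.002350927.
Half-width = 1.960·√0.002350927/1.037297 = 0.09162.
So the interval runs from 0.2820 to 0.4653.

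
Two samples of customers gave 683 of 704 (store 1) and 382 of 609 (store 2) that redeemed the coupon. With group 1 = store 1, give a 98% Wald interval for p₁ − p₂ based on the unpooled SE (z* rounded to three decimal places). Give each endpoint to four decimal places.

(0.2950, 0.3909)

p̂₁ = 0.97017, p̂₂ = 0.62726, so the observed difference is 0.34291.
Unpooled SE = √(p̂₁(1−p̂₁)/n₁ + p̂₂(1−p̂₂)/n₂) = √(0.000041108 + 0.000383917) = 0.020616.
For 98% confidence, z* = 2.326. Margin of error = 0.04795.
Interval: 0.34291 ± 0.04795 → (0.2950, 0.3909).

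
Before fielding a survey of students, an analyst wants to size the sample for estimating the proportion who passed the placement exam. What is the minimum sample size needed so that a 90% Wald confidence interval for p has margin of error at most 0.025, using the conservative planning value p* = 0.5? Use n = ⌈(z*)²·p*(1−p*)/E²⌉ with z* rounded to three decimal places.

The 90% critical value is z* = 1.645.
p*(1−p*) = 0.2500.
(z*)²·p*(1−p*)/E² = 2.706025·0.2500/0.000625 = 1082.410.
Rounding up, n = 1083.

n = 1083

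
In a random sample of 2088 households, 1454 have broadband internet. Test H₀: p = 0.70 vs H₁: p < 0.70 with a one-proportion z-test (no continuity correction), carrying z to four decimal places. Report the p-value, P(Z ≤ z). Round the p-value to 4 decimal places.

p-value = 0.3583

With x = 1454 successes in n = 2088, p̂ = 0.69636.
SE₀ = √(0.70·0.30/2088) = 0.010029.
Test statistic (full precision, shown to 4 dp): z = (1454/2088 − 0.70)/SE₀ ≈ -0.3629.
p-value = P(Z ≤ z) with z = -0.3629 → 0.3583.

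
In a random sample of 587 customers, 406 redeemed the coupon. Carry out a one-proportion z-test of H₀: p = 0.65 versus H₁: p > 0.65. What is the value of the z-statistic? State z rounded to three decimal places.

z = 2.116

Sample proportion p̂ = 406/587 = 0.69165.
Under H₀, SE = √(p₀(1−p₀)/n) = √(0.65·0.35/587) = √0.000387564 = 0.019687.
z = (p̂ − p₀)/SE = (0.69165 − 0.65)/0.019687 = 2.116.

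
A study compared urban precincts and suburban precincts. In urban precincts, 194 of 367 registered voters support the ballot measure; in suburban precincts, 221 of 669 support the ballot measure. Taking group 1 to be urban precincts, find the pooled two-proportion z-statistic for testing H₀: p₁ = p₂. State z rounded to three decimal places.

p̂₁ = 194/367 = 0.52861, p̂₂ = 221/669 = 0.33034.
Pooling: p̂ = 415/1036 = 0.40058.
SE = √[p̂(1−p̂)(1/n₁+1/n₂)] = √[0.40058·0.59942·(1/367+1/669)] ≈ 0.031831.
z = (p̂₁ − p̂₂)/SE = (0.52861 − 0.33034)/0.031831 = 0.19827/0.031831 = 6.229.

z = 6.229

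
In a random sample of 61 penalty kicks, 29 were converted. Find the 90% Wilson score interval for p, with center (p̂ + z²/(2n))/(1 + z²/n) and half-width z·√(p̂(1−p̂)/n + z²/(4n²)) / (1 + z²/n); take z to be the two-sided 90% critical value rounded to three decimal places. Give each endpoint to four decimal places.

(0.3735, 0.5794)

p̂ = 29/61 = 0.47541; z = 1.645, so z² = 2.706025.
Denominator 1 + z²/n = 1 + 2.706025/61 = 1.044361.
Center = (0.47541 + 0.022181)/1.044361 = 0.47645.
Radicand: p̂(1−p̂)/n + z²/(4n²) = 0.004088448 + 0.000181808 = 0.004270256.
Half-width = 1.645·√0.004270256/1.044361 = 0.10293.
So the interval runs from 0.3735 to 0.5794.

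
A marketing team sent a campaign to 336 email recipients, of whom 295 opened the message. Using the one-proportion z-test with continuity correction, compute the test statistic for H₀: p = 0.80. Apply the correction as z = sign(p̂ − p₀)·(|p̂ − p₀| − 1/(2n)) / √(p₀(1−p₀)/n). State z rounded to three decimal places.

z = 3.505

The sample proportion is 295/336 = 0.87798. p̂ − p₀ = 0.077976.
1/(2n) = 0.001488.
Corrected numerator: |0.077976| − 0.001488 = 0.076488.
SE₀ = √(0.80·0.20/336) = 0.021822.
z = +0.076488/0.021822 = 3.505.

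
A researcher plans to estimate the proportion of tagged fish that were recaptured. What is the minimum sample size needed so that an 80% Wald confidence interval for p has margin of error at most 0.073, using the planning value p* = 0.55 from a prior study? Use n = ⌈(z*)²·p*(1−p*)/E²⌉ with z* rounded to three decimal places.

For 80% confidence, z* = 1.282.
p*(1−p*) = 0.2475.
Required n before rounding: 1.643524 × 0.2475 / 0.073² = 76.332.
Rounding up, n = 77.

n = 77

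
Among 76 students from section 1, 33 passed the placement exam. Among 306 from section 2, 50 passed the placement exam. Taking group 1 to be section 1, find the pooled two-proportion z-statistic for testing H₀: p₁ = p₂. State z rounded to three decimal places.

Sample proportions: p̂₁ = 33/76 = 0.43421 and p̂₂ = 50/306 = 0.16340.
Pooling: p̂ = 83/382 = 0.21728.
SE = √[p̂(1−p̂)(1/n₁+1/n₂)] = √[0.21728·0.78272·(1/76+1/306)] ≈ 0.052854.
z = (p̂₁ − p̂₂)/SE = (0.43421 − 0.16340)/0.052854 = 0.27081/0.052854 = 5.124.

z = 5.124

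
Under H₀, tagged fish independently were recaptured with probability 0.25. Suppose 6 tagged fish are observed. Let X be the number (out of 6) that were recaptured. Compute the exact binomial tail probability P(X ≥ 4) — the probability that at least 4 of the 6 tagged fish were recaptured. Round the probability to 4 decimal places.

P = 0.0376

X ~ Binomial(n=6, p=0.25).
P(X ≥ 4) = C(6,4)·0.25^4·0.75^2 + C(6,5)·0.25^5·0.75^1 + C(6,6)·0.25^6·0.75^0.
= 0.032959 + 0.004395 + 0.000244 = 0.0376.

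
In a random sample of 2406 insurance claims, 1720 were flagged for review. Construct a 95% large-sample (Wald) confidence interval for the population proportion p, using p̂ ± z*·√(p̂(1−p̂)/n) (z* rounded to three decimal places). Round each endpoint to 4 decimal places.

With x = 1720 successes in n = 2406, p̂ = 0.71488.
Standard error of p̂: √(0.203827/2406) = √0.000084716 = 0.009204.
For 95% confidence, z* = 1.960.
Margin = 1.960·0.009204 = 0.01804.
CI: 0.71488 ± 0.01804 = (0.6968, 0.7329).

(0.6968, 0.7329)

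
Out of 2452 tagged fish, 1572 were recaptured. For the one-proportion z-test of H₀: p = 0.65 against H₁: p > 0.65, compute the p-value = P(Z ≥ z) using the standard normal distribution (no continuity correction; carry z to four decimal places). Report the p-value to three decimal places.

With x = 1572 successes in n = 2452, p̂ = 0.64111.
Under H₀, SE = √(p₀(1−p₀)/n) = √(0.65·0.35/2452) = √0.000092781 = 0.009632.
Test statistic (full precision, shown to 4 dp): z = (1572/2452 − 0.65)/SE₀ ≈ -0.9230.
From the standard normal, P(Z ≥ z) = 0.822.

p-value = 0.822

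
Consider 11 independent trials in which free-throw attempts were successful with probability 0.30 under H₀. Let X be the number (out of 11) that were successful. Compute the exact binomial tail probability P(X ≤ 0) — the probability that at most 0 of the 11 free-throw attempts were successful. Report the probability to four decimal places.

X is binomial with n = 11 and p = 0.30.
P(X ≤ 0) = C(11,0)·0.30^0·0.70^11.
= 0.019773 = 0.0198.

P = 0.0198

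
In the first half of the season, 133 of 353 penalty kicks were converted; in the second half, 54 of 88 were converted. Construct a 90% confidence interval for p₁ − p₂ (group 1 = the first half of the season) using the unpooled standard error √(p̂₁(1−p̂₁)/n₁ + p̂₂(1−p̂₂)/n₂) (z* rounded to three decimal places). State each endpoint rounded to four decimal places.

(-0.3322, -0.1415)

p̂₁ = 0.37677, p̂₂ = 0.61364, so the observed difference is -0.23687.
SE = √(0.000665197 + 0.002694168) = √0.003359365 = 0.057960.
z* = 1.645 at the 90% level. Margin = 1.645·0.057960 = 0.09534.
Interval: -0.23687 ± 0.09534 → (-0.3322, -0.1415).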